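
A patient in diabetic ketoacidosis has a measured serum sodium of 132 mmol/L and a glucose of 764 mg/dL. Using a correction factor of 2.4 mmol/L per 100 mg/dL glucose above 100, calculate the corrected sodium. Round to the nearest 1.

Corrected Na = measured Na + 2.4 · (glucose − 100)/100
= 132 + 2.4 · (764 − 100)/100
= 132 + 15.9
= 147.9 mmol/L

148 mmol/L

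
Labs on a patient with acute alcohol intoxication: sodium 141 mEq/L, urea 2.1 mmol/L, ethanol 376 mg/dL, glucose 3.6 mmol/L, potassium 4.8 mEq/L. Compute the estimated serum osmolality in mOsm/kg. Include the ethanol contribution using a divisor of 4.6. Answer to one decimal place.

369.4 mOsm/kg

Calculated osmolality = 2·Na + glucose + urea + ethanol/4.6
= 2·141 + 3.6 + 2.1 + 376/4.6
= 282 + 3.60 + 2.10 + 81.74
= 369.44 mOsm/kg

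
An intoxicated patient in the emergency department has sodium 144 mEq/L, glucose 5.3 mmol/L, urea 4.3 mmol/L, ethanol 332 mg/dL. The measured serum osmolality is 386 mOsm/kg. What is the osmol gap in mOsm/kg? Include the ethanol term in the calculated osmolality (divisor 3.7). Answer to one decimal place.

Calculated osmolality = 2·Na + glucose + urea + ethanol/3.7
= 2·144 + 5.3 + 4.3 + 332/3.7
= 288 + 5.30 + 4.30 + 89.73
= 387.33 mOsm/kg ≈ 387.3 mOsm/kg
Osmolar gap = measured − calculated = 386 − 387.3 = -1.3 mOsm/kg

-1.3 mOsm/kg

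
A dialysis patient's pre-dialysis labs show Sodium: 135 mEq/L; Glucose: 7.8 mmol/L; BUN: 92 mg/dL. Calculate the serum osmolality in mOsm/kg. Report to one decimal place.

310.7 mOsm/kg

Calculated osmolality = 2·Na + glucose + BUN/2.8
= 2·135 + 7.8 + 92/2.8
= 270 + 7.80 + 32.86
= 310.66 mOsm/kg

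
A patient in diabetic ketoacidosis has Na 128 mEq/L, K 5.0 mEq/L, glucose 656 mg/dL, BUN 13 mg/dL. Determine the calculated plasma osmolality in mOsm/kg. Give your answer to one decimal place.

297.1 mOsm/kg

Calculated osmolality = 2·Na + glucose/18 + BUN/2.8
= 2·128 + 656/18 + 13/2.8
= 256 + 36.44 + 4.64
= 297.08 mOsm/kg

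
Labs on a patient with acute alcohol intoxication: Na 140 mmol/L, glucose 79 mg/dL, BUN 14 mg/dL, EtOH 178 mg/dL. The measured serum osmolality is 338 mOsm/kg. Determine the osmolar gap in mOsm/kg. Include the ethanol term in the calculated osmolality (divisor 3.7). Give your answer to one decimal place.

Calculated osmolality = 2·Na + glucose/18 + BUN/2.8 + ethanol/3.7
= 2·140 + 79/18 + 14/2.8 + 178/3.7
= 280 + 4.39 + 5 + 48.11
= 337.5 mOsm/kg ≈ 337.5 mOsm/kg
Osmolar gap = measured − calculated = 338 − 337.5 = 0.5 mOsm/kg

0.5 mOsm/kg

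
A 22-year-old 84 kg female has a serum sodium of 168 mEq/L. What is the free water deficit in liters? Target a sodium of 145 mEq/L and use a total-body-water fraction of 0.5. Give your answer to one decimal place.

6.7 L

TBW = 0.5 · 84 = 42 L
Free water deficit = TBW · (Na/145 − 1)
= 42 · (168/145 − 1)
= 42 · 0.1586
= 6.66 L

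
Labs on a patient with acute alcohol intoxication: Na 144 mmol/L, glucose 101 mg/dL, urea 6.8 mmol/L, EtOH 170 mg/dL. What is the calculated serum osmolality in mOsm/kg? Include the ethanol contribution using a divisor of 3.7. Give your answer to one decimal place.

Calculated osmolality = 2·Na + glucose/18 + urea + ethanol/3.7
= 2·144 + 101/18 + 6.8 + 170/3.7
= 288 + 5.61 + 6.80 + 45.95
= 346.36 mOsm/kg

346.4 mOsm/kg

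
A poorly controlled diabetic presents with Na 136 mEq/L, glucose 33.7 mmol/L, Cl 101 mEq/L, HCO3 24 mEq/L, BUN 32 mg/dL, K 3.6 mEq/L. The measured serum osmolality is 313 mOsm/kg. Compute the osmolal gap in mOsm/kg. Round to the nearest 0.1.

Calculated osmolality = 2·Na + glucose + BUN/2.8
= 2·136 + 33.7 + 32/2.8
= 272 + 33.70 + 11.43
= 317.13 mOsm/kg ≈ 317.1 mOsm/kg
Osmolar gap = measured − calculated = 313 − 317.1 = -4.1 mOsm/kg

-4.1 mOsm/kg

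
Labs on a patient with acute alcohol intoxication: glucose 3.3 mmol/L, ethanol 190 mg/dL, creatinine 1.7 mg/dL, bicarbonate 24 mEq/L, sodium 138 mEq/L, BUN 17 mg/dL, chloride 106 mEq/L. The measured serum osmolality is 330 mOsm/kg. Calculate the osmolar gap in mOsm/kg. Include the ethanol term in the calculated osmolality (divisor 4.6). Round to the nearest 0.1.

Calculated osmolality = 2·Na + glucose + BUN/2.8 + ethanol/4.6
= 2·138 + 3.3 + 17/2.8 + 190/4.6
= 276 + 3.30 + 6.07 + 41.30
= 326.67 mOsm/kg ≈ 326.7 mOsm/kg
Osmolar gap = measured − calculated = 330 − 326.7 = 3.3 mOsm/kg

3.3 mOsm/kg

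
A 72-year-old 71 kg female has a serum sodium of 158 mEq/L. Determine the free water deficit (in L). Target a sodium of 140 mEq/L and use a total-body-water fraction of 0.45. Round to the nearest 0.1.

4.1 L

TBW = 0.45 · 71 = 31.95 L
Free water deficit = TBW · (Na/140 − 1)
= 31.95 · (158/140 − 1)
= 31.95 · 0.1286
= 4.11 L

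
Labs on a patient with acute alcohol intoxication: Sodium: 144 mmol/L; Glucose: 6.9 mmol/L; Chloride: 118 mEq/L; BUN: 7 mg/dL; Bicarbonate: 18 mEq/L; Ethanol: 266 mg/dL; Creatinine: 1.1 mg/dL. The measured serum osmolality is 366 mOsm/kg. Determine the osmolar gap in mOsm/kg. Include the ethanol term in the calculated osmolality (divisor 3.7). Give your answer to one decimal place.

-3.3 mOsm/kg

Calculated osmolality = 2·Na + glucose + BUN/2.8 + ethanol/3.7
= 2·144 + 6.9 + 7/2.8 + 266/3.7
= 288 + 6.90 + 2.50 + 71.89
= 369.29 mOsm/kg ≈ 369.3 mOsm/kg
Osmolar gap = measured − calculated = 366 − 369.3 = -3.3 mOsm/kg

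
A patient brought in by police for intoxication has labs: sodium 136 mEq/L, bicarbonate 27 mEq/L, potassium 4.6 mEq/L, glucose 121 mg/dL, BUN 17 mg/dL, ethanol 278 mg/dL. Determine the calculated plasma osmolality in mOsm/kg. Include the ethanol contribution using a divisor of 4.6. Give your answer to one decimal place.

345.2 mOsm/kg

Calculated osmolality = 2·Na + glucose/18 + BUN/2.8 + ethanol/4.6
= 2·136 + 121/18 + 17/2.8 + 278/4.6
= 272 + 6.72 + 6.07 + 60.43
= 345.22 mOsm/kg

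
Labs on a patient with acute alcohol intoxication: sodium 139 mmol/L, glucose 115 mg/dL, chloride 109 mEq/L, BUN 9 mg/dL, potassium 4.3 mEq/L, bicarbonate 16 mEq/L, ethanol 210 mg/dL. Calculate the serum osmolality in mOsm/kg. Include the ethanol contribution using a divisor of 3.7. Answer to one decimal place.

Calculated osmolality = 2·Na + glucose/18 + BUN/2.8 + ethanol/3.7
= 2·139 + 115/18 + 9/2.8 + 210/3.7
= 278 + 6.39 + 3.21 + 56.76
= 344.36 mOsm/kg

344.4 mOsm/kg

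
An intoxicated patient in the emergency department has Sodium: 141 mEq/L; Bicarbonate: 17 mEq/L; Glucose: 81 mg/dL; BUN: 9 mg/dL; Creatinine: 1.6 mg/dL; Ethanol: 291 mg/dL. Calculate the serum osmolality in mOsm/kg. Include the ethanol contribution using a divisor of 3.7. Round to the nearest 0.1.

368.4 mOsm/kg

Calculated osmolality = 2·Na + glucose/18 + BUN/2.8 + ethanol/3.7
= 2·141 + 81/18 + 9/2.8 + 291/3.7
= 282 + 4.50 + 3.21 + 78.65
= 368.36 mOsm/kg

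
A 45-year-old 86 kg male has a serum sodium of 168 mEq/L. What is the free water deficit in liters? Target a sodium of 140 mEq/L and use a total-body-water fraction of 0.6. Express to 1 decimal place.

TBW = 0.6 · 86 = 51.6 L
Free water deficit = TBW · (Na/140 − 1)
= 51.6 · (168/140 − 1)
= 51.6 · 0.2
= 10.32 L

10.3 L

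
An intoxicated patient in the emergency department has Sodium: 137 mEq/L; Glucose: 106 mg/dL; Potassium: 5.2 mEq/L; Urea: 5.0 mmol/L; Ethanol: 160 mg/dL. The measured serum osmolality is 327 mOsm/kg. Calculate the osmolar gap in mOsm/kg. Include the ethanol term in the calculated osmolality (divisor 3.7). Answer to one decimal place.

Calculated osmolality = 2·Na + glucose/18 + urea + ethanol/3.7
= 2·137 + 106/18 + 5 + 160/3.7
= 274 + 5.89 + 5 + 43.24
= 328.13 mOsm/kg ≈ 328.1 mOsm/kg
Osmolar gap = measured − calculated = 327 − 328.1 = -1.1 mOsm/kg

-1.1 mOsm/kg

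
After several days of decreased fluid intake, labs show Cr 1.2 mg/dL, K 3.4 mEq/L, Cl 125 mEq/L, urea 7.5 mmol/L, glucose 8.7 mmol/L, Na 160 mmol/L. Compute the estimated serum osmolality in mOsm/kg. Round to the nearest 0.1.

336.2 mOsm/kg

Calculated osmolality = 2·Na + glucose + urea
= 2·160 + 8.7 + 7.5
= 320 + 8.70 + 7.50
= 336.2 mOsm/kg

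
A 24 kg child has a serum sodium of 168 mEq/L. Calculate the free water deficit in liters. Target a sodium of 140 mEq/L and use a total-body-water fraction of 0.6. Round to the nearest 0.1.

2.9 L

TBW = 0.6 · 24 = 14.4 L
Free water deficit = TBW · (Na/140 − 1)
= 14.4 · (168/140 − 1)
= 14.4 · 0.2
= 2.88 L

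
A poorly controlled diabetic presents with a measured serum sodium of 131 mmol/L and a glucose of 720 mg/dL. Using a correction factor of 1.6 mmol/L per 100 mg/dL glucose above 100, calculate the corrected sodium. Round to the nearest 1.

Corrected Na = measured Na + 1.6 · (glucose − 100)/100
= 131 + 1.6 · (720 − 100)/100
= 131 + 9.9
= 140.9 mmol/L

141 mmol/L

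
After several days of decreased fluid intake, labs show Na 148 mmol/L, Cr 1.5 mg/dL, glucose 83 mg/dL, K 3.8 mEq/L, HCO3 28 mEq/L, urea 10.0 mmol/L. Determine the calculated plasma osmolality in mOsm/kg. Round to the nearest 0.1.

310.6 mOsm/kg

Calculated osmolality = 2·Na + glucose/18 + urea
= 2·148 + 83/18 + 10
= 296 + 4.61 + 10
= 310.61 mOsm/kg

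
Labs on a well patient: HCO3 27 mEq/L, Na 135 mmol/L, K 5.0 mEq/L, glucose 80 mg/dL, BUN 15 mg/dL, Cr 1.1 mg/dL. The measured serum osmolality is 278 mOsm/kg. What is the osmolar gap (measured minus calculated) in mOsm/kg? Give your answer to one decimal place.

Calculated osmolality = 2·Na + glucose/18 + BUN/2.8
= 2·135 + 80/18 + 15/2.8
= 270 + 4.44 + 5.36
= 279.8 mOsm/kg ≈ 279.8 mOsm/kg
Osmolar gap = measured − calculated = 278 − 279.8 = -1.8 mOsm/kg

-1.8 mOsm/kg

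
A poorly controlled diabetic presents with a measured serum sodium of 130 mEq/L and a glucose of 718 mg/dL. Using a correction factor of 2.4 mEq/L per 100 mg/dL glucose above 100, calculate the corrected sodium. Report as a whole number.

Corrected Na = measured Na + 2.4 · (glucose − 100)/100
= 130 + 2.4 · (718 − 100)/100
= 130 + 14.8
= 144.8 mEq/L

145 mEq/L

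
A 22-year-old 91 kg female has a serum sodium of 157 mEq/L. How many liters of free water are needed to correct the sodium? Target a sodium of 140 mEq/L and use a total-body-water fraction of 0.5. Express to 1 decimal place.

TBW = 0.5 · 91 = 45.5 L
Free water deficit = TBW · (Na/140 − 1)
= 45.5 · (157/140 − 1)
= 45.5 · 0.1214
= 5.52 L

5.5 L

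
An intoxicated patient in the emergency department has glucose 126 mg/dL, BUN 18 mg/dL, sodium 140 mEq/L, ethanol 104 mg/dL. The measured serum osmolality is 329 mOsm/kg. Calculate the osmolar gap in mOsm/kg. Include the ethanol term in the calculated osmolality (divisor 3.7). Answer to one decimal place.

7.5 mOsm/kg

Calculated osmolality = 2·Na + glucose/18 + BUN/2.8 + ethanol/3.7
= 2·140 + 126/18 + 18/2.8 + 104/3.7
= 280 + 7 + 6.43 + 28.11
= 321.54 mOsm/kg ≈ 321.5 mOsm/kg
Osmolar gap = measured − calculated = 329 − 321.5 = 7.5 mOsm/kg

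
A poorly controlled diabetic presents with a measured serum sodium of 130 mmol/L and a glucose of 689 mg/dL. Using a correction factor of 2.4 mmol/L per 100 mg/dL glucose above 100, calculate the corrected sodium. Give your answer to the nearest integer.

Corrected Na = measured Na + 2.4 · (glucose − 100)/100
= 130 + 2.4 · (689 − 100)/100
= 130 + 14.1
= 144.1 mmol/L

144 mmol/L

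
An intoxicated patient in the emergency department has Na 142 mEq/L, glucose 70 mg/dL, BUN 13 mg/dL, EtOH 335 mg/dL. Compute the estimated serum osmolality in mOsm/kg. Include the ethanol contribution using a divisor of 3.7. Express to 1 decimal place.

Calculated osmolality = 2·Na + glucose/18 + BUN/2.8 + ethanol/3.7
= 2·142 + 70/18 + 13/2.8 + 335/3.7
= 284 + 3.89 + 4.64 + 90.54
= 383.07 mOsm/kg

383.1 mOsm/kg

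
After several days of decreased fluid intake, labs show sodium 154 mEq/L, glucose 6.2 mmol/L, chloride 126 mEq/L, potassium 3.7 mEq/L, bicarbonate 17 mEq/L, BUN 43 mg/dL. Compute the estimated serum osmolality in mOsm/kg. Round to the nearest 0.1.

329.6 mOsm/kg

Calculated osmolality = 2·Na + glucose + BUN/2.8
= 2·154 + 6.2 + 43/2.8
= 308 + 6.20 + 15.36
= 329.56 mOsm/kg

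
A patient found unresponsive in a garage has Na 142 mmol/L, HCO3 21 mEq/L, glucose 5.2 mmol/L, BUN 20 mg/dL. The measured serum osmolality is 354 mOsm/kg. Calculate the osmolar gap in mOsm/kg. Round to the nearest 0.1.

57.7 mOsm/kg

Calculated osmolality = 2·Na + glucose + BUN/2.8
= 2·142 + 5.2 + 20/2.8
= 284 + 5.20 + 7.14
= 296.34 mOsm/kg ≈ 296.3 mOsm/kg
Osmolar gap = measured − calculated = 354 − 296.3 = 57.7 mOsm/kg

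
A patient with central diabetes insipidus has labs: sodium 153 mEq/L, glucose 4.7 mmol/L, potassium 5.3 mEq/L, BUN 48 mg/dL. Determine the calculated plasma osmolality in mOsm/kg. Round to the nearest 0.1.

Calculated osmolality = 2·Na + glucose + BUN/2.8
= 2·153 + 4.7 + 48/2.8
= 306 + 4.70 + 17.14
= 327.84 mOsm/kg

327.8 mOsm/kg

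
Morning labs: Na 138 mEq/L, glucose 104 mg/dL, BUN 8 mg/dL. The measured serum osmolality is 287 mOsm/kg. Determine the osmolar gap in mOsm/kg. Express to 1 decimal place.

2.4 mOsm/kg

Calculated osmolality = 2·Na + glucose/18 + BUN/2.8
= 2·138 + 104/18 + 8/2.8
= 276 + 5.78 + 2.86
= 284.64 mOsm/kg ≈ 284.6 mOsm/kg
Osmolar gap = measured − calculated = 287 − 284.6 = 2.4 mOsm/kg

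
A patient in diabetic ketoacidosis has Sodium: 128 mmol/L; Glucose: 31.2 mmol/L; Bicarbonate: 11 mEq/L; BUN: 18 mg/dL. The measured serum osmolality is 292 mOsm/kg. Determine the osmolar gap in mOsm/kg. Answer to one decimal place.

-1.6 mOsm/kg

Calculated osmolality = 2·Na + glucose + BUN/2.8
= 2·128 + 31.2 + 18/2.8
= 256 + 31.20 + 6.43
= 293.63 mOsm/kg ≈ 293.6 mOsm/kg
Osmolar gap = measured − calculated = 292 − 293.6 = -1.6 mOsm/kg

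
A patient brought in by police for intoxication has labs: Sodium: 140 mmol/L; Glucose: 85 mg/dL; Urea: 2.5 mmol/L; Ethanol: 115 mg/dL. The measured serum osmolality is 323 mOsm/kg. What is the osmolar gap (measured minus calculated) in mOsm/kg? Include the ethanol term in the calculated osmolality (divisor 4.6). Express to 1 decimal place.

10.8 mOsm/kg

Calculated osmolality = 2·Na + glucose/18 + urea + ethanol/4.6
= 2·140 + 85/18 + 2.5 + 115/4.6
= 280 + 4.72 + 2.50 + 25
= 312.22 mOsm/kg ≈ 312.2 mOsm/kg
Osmolar gap = measured − calculated = 323 − 312.2 = 10.8 mOsm/kg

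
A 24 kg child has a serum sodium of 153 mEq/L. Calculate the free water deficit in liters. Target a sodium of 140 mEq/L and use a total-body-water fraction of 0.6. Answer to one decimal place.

1.3 L

TBW = 0.6 · 24 = 14.4 L
Free water deficit = TBW · (Na/140 − 1)
= 14.4 · (153/140 − 1)
= 14.4 · 0.0929
= 1.34 L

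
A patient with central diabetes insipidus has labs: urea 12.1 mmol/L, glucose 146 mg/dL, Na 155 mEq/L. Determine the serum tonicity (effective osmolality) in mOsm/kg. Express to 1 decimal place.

318.1 mOsm/kg

Effective osmolality excludes urea (freely permeant across cell membranes):
2·Na + glucose/18
= 2·155 + 146/18
= 310 + 8.11
= 318.11 mOsm/kg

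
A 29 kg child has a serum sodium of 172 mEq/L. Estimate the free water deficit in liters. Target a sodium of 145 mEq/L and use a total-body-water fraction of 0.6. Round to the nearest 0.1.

3.2 L

TBW = 0.6 · 29 = 17.4 L
Free water deficit = TBW · (Na/145 − 1)
= 17.4 · (172/145 − 1)
= 17.4 · 0.1862
= 3.24 L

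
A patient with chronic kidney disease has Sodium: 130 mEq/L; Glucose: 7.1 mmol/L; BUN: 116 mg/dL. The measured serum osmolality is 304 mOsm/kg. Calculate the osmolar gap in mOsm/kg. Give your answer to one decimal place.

Calculated osmolality = 2·Na + glucose + BUN/2.8
= 2·130 + 7.1 + 116/2.8
= 260 + 7.10 + 41.43
= 308.53 mOsm/kg ≈ 308.5 mOsm/kg
Osmolar gap = measured − calculated = 304 − 308.5 = -4.5 mOsm/kg

-4.5 mOsm/kg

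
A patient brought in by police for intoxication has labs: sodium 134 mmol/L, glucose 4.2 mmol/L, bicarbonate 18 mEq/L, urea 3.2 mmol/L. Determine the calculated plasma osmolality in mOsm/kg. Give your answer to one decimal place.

275.4 mOsm/kg

Calculated osmolality = 2·Na + glucose + urea
= 2·134 + 4.2 + 3.2
= 268 + 4.20 + 3.20
= 275.4 mOsm/kg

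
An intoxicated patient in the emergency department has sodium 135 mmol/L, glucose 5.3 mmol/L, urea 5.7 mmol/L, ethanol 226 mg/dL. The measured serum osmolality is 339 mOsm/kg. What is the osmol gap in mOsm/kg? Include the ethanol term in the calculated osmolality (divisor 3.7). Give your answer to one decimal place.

-3.1 mOsm/kg

Calculated osmolality = 2·Na + glucose + urea + ethanol/3.7
= 2·135 + 5.3 + 5.7 + 226/3.7
= 270 + 5.30 + 5.70 + 61.08
= 342.08 mOsm/kg ≈ 342.1 mOsm/kg
Osmolar gap = measured − calculated = 339 − 342.1 = -3.1 mOsm/kg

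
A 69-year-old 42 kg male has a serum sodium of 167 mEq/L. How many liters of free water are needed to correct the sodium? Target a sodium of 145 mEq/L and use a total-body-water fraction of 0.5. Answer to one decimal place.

TBW = 0.5 · 42 = 21 L
Free water deficit = TBW · (Na/145 − 1)
= 21 · (167/145 − 1)
= 21 · 0.1517
= 3.19 L

3.2 L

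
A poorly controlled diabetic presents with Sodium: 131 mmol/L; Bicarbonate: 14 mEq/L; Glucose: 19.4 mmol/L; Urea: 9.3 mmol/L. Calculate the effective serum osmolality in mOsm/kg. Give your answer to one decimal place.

Effective osmolality excludes urea (freely permeant across cell membranes):
2·Na + glucose
= 2·131 + 19.4
= 262 + 19.4
= 281.4 mOsm/kg

281.4 mOsm/kg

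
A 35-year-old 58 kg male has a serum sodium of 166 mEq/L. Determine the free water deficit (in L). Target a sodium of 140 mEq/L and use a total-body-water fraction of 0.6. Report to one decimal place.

6.5 L

TBW = 0.6 · 58 = 34.8 L
Free water deficit = TBW · (Na/140 − 1)
= 34.8 · (166/140 − 1)
= 34.8 · 0.1857
= 6.46 L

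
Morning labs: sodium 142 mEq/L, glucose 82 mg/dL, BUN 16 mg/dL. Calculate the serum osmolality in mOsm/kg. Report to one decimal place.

294.3 mOsm/kg

Calculated osmolality = 2·Na + glucose/18 + BUN/2.8
= 2·142 + 82/18 + 16/2.8
= 284 + 4.56 + 5.71
= 294.27 mOsm/kg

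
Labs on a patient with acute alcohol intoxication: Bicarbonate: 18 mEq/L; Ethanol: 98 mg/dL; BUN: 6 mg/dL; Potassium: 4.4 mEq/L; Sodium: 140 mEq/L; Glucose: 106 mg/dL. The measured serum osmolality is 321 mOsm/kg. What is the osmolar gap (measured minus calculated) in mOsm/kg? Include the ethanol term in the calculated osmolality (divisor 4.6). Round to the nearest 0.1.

11.7 mOsm/kg

Calculated osmolality = 2·Na + glucose/18 + BUN/2.8 + ethanol/4.6
= 2·140 + 106/18 + 6/2.8 + 98/4.6
= 280 + 5.89 + 2.14 + 21.30
= 309.33 mOsm/kg ≈ 309.3 mOsm/kg
Osmolar gap = measured − calculated = 321 − 309.3 = 11.7 mOsm/kg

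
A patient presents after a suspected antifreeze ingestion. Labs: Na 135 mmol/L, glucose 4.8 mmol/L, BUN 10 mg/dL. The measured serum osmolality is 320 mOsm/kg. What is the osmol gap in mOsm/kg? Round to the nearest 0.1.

Calculated osmolality = 2·Na + glucose + BUN/2.8
= 2·135 + 4.8 + 10/2.8
= 270 + 4.80 + 3.57
= 278.37 mOsm/kg ≈ 278.4 mOsm/kg
Osmolar gap = measured − calculated = 320 − 278.4 = 41.6 mOsm/kg

41.6 mOsm/kg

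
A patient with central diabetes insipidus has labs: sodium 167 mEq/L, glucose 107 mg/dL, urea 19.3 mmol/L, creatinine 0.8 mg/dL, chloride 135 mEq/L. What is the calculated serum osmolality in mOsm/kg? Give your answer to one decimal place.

359.2 mOsm/kg

Calculated osmolality = 2·Na + glucose/18 + urea
= 2·167 + 107/18 + 19.3
= 334 + 5.94 + 19.30
= 359.24 mOsm/kg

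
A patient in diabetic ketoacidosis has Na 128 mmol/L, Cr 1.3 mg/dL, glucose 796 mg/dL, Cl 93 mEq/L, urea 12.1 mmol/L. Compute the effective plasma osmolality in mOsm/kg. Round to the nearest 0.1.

300.2 mOsm/kg

Effective osmolality excludes urea (freely permeant across cell membranes):
2·Na + glucose/18
= 2·128 + 796/18
= 256 + 44.22
= 300.22 mOsm/kg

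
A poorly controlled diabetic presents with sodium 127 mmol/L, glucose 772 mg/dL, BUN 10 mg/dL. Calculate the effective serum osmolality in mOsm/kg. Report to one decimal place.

296.9 mOsm/kg

Effective osmolality excludes urea (freely permeant across cell membranes):
2·Na + glucose/18
= 2·127 + 772/18
= 254 + 42.89
= 296.89 mOsm/kg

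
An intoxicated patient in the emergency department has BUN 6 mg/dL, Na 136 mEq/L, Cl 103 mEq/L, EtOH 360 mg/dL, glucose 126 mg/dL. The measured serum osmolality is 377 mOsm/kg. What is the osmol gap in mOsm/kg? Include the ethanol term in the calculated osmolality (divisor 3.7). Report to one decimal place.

-1.4 mOsm/kg

Calculated osmolality = 2·Na + glucose/18 + BUN/2.8 + ethanol/3.7
= 2·136 + 126/18 + 6/2.8 + 360/3.7
= 272 + 7 + 2.14 + 97.30
= 378.44 mOsm/kg ≈ 378.4 mOsm/kg
Osmolar gap = measured − calculated = 377 − 378.4 = -1.4 mOsm/kg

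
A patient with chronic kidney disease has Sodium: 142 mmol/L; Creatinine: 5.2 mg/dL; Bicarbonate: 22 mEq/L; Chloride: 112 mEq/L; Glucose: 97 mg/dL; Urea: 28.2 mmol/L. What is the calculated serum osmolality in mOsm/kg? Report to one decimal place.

Calculated osmolality = 2·Na + glucose/18 + urea
= 2·142 + 97/18 + 28.2
= 284 + 5.39 + 28.20
= 317.59 mOsm/kg

317.6 mOsm/kg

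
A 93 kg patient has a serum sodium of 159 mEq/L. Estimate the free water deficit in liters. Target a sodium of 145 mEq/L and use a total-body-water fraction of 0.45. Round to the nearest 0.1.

4.0 L

TBW = 0.45 · 93 = 41.85 L
Free water deficit = TBW · (Na/145 − 1)
= 41.85 · (159/145 − 1)
= 41.85 · 0.0966
= 4.04 L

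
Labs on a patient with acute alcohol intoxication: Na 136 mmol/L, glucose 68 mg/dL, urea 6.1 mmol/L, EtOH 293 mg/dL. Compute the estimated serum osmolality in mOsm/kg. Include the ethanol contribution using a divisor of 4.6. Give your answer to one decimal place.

Calculated osmolality = 2·Na + glucose/18 + urea + ethanol/4.6
= 2·136 + 68/18 + 6.1 + 293/4.6
= 272 + 3.78 + 6.10 + 63.70
= 345.58 mOsm/kg

345.6 mOsm/kg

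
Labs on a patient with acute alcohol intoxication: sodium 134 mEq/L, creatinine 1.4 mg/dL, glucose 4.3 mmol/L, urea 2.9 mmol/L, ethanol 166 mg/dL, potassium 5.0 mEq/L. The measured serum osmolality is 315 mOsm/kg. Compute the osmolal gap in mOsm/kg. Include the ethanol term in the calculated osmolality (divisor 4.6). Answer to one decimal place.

3.7 mOsm/kg

Calculated osmolality = 2·Na + glucose + urea + ethanol/4.6
= 2·134 + 4.3 + 2.9 + 166/4.6
= 268 + 4.30 + 2.90 + 36.09
= 311.29 mOsm/kg ≈ 311.3 mOsm/kg
Osmolar gap = measured − calculated = 315 − 311.3 = 3.7 mOsm/kg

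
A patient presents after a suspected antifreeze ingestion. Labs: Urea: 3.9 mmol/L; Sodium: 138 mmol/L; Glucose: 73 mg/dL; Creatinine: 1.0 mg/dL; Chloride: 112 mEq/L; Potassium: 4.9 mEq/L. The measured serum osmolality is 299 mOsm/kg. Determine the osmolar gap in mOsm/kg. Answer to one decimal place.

Calculated osmolality = 2·Na + glucose/18 + urea
= 2·138 + 73/18 + 3.9
= 276 + 4.06 + 3.90
= 283.96 mOsm/kg ≈ 284.0 mOsm/kg
Osmolar gap = measured − calculated = 299 − 284.0 = 15.0 mOsm/kg

15.0 mOsm/kg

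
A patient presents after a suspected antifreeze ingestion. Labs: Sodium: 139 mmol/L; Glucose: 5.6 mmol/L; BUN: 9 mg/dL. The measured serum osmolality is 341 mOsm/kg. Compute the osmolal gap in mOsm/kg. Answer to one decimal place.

Calculated osmolality = 2·Na + glucose + BUN/2.8
= 2·139 + 5.6 + 9/2.8
= 278 + 5.60 + 3.21
= 286.81 mOsm/kg ≈ 286.8 mOsm/kg
Osmolar gap = measured − calculated = 341 − 286.8 = 54.2 mOsm/kg

54.2 mOsm/kg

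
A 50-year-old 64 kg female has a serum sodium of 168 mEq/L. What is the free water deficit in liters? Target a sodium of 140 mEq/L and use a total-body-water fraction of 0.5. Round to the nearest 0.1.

6.4 L

TBW = 0.5 · 64 = 32 L
Free water deficit = TBW · (Na/140 − 1)
= 32 · (168/140 − 1)
= 32 · 0.2
= 6.4 L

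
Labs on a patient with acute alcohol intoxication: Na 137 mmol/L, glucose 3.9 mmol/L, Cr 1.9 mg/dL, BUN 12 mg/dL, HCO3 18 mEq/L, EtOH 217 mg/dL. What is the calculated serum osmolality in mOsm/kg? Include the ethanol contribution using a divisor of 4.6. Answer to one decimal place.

329.4 mOsm/kg

Calculated osmolality = 2·Na + glucose + BUN/2.8 + ethanol/4.6
= 2·137 + 3.9 + 12/2.8 + 217/4.6
= 274 + 3.90 + 4.29 + 47.17
= 329.36 mOsm/kg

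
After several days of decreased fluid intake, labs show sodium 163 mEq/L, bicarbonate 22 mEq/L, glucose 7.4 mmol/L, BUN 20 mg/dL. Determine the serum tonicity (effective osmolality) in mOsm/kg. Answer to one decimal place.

Effective osmolality excludes urea (freely permeant across cell membranes):
2·Na + glucose
= 2·163 + 7.4
= 326 + 7.4
= 333.4 mOsm/kg

333.4 mOsm/kg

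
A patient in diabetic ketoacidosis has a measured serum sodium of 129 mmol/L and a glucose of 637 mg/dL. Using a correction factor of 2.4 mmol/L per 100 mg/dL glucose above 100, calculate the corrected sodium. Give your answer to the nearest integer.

142 mmol/L

Corrected Na = measured Na + 2.4 · (glucose − 100)/100
= 129 + 2.4 · (637 − 100)/100
= 129 + 12.9
= 141.9 mmol/L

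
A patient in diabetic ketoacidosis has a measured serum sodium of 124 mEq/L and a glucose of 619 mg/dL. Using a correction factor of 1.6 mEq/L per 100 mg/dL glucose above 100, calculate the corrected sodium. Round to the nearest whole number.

132 mEq/L

Corrected Na = measured Na + 1.6 · (glucose − 100)/100
= 124 + 1.6 · (619 − 100)/100
= 124 + 8.3
= 132.3 mEq/L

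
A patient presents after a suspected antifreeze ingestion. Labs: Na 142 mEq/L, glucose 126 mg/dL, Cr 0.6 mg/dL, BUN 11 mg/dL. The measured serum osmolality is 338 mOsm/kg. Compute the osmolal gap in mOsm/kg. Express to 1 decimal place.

Calculated osmolality = 2·Na + glucose/18 + BUN/2.8
= 2·142 + 126/18 + 11/2.8
= 284 + 7 + 3.93
= 294.93 mOsm/kg ≈ 294.9 mOsm/kg
Osmolar gap = measured − calculated = 338 − 294.9 = 43.1 mOsm/kg

43.1 mOsm/kg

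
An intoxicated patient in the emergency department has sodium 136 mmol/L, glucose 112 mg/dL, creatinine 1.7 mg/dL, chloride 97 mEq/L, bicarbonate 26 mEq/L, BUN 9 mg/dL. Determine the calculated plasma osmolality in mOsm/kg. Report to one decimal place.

Calculated osmolality = 2·Na + glucose/18 + BUN/2.8
= 2·136 + 112/18 + 9/2.8
= 272 + 6.22 + 3.21
= 281.43 mOsm/kg

281.4 mOsm/kg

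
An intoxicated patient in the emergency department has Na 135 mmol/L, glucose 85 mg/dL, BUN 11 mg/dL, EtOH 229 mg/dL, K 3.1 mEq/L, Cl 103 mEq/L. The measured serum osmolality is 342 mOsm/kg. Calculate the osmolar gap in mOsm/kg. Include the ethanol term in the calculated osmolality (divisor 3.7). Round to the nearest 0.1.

1.5 mOsm/kg

Calculated osmolality = 2·Na + glucose/18 + BUN/2.8 + ethanol/3.7
= 2·135 + 85/18 + 11/2.8 + 229/3.7
= 270 + 4.72 + 3.93 + 61.89
= 340.54 mOsm/kg ≈ 340.5 mOsm/kg
Osmolar gap = measured − calculated = 342 − 340.5 = 1.5 mOsm/kg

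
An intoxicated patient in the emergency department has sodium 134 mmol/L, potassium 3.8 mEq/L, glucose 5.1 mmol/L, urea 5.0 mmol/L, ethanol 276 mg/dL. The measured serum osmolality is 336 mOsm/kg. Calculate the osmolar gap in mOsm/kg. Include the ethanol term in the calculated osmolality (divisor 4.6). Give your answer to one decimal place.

-2.1 mOsm/kg

Calculated osmolality = 2·Na + glucose + urea + ethanol/4.6
= 2·134 + 5.1 + 5 + 276/4.6
= 268 + 5.10 + 5 + 60
= 338.1 mOsm/kg ≈ 338.1 mOsm/kg
Osmolar gap = measured − calculated = 336 − 338.1 = -2.1 mOsm/kg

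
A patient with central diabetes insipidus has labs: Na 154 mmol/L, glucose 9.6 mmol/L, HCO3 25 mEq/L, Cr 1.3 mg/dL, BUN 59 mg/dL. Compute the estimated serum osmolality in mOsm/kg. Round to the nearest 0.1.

Calculated osmolality = 2·Na + glucose + BUN/2.8
= 2·154 + 9.6 + 59/2.8
= 308 + 9.60 + 21.07
= 338.67 mOsm/kg

338.7 mOsm/kg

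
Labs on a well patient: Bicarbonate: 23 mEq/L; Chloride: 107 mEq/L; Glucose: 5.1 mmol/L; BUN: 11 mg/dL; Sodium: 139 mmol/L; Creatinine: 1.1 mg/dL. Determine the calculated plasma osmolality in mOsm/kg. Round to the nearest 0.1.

287.0 mOsm/kg

Calculated osmolality = 2·Na + glucose + BUN/2.8
= 2·139 + 5.1 + 11/2.8
= 278 + 5.10 + 3.93
= 287.03 mOsm/kg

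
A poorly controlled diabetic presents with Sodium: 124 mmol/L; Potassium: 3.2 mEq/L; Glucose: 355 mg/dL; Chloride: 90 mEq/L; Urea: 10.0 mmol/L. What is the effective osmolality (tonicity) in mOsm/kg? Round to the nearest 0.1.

267.7 mOsm/kg

Effective osmolality excludes urea (freely permeant across cell membranes):
2·Na + glucose/18
= 2·124 + 355/18
= 248 + 19.72
= 267.72 mOsm/kg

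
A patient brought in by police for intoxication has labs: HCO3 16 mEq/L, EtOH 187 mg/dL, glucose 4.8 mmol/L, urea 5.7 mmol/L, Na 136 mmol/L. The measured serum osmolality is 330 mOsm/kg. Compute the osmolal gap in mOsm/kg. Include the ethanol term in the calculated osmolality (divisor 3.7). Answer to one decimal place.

Calculated osmolality = 2·Na + glucose + urea + ethanol/3.7
= 2·136 + 4.8 + 5.7 + 187/3.7
= 272 + 4.80 + 5.70 + 50.54
= 333.04 mOsm/kg ≈ 333.0 mOsm/kg
Osmolar gap = measured − calculated = 330 − 333.0 = -3.0 mOsm/kg

-3.0 mOsm/kg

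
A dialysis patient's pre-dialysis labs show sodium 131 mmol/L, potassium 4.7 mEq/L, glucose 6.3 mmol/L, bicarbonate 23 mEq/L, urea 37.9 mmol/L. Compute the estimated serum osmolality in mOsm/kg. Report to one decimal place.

Calculated osmolality = 2·Na + glucose + urea
= 2·131 + 6.3 + 37.9
= 262 + 6.30 + 37.90
= 306.2 mOsm/kg

306.2 mOsm/kg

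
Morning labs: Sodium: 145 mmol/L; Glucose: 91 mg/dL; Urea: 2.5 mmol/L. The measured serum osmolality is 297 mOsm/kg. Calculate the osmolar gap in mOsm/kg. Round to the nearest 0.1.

Calculated osmolality = 2·Na + glucose/18 + urea
= 2·145 + 91/18 + 2.5
= 290 + 5.06 + 2.50
= 297.56 mOsm/kg ≈ 297.6 mOsm/kg
Osmolar gap = measured − calculated = 297 − 297.6 = -0.6 mOsm/kg

-0.6 mOsm/kg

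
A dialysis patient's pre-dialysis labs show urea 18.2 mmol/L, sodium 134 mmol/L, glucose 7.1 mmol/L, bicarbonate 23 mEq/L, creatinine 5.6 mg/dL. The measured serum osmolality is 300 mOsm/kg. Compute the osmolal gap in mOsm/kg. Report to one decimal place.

Calculated osmolality = 2·Na + glucose + urea
= 2·134 + 7.1 + 18.2
= 268 + 7.10 + 18.20
= 293.3 mOsm/kg ≈ 293.3 mOsm/kg
Osmolar gap = measured − calculated = 300 − 293.3 = 6.7 mOsm/kg

6.7 mOsm/kg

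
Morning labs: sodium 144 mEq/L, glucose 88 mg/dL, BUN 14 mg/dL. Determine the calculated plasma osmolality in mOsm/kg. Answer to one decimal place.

Calculated osmolality = 2·Na + glucose/18 + BUN/2.8
= 2·144 + 88/18 + 14/2.8
= 288 + 4.89 + 5
= 297.89 mOsm/kg

297.9 mOsm/kg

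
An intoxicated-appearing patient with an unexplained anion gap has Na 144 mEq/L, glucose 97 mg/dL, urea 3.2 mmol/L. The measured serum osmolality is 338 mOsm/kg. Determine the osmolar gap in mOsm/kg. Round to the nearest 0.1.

41.4 mOsm/kg

Calculated osmolality = 2·Na + glucose/18 + urea
= 2·144 + 97/18 + 3.2
= 288 + 5.39 + 3.20
= 296.59 mOsm/kg ≈ 296.6 mOsm/kg
Osmolar gap = measured − calculated = 338 − 296.6 = 41.4 mOsm/kg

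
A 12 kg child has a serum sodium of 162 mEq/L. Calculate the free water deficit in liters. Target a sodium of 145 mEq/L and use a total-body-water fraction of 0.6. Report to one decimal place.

0.8 L

TBW = 0.6 · 12 = 7.2 L
Free water deficit = TBW · (Na/145 − 1)
= 7.2 · (162/145 − 1)
= 7.2 · 0.1172
= 0.84 L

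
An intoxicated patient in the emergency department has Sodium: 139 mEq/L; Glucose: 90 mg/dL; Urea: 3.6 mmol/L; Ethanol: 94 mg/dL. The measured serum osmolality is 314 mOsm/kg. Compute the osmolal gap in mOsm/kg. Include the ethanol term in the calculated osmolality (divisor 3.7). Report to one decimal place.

Calculated osmolality = 2·Na + glucose/18 + urea + ethanol/3.7
= 2·139 + 90/18 + 3.6 + 94/3.7
= 278 + 5 + 3.60 + 25.41
= 312.01 mOsm/kg ≈ 312.0 mOsm/kg
Osmolar gap = measured − calculated = 314 − 312.0 = 2.0 mOsm/kg

2.0 mOsm/kg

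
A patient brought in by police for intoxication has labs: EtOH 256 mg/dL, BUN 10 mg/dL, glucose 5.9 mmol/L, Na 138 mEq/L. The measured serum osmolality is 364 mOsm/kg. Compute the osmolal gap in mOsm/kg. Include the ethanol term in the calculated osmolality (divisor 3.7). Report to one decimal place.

Calculated osmolality = 2·Na + glucose + BUN/2.8 + ethanol/3.7
= 2·138 + 5.9 + 10/2.8 + 256/3.7
= 276 + 5.90 + 3.57 + 69.19
= 354.66 mOsm/kg ≈ 354.7 mOsm/kg
Osmolar gap = measured − calculated = 364 − 354.7 = 9.3 mOsm/kg

9.3 mOsm/kg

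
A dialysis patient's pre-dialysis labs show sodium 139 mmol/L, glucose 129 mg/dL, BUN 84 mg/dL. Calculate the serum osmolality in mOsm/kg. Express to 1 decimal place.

Calculated osmolality = 2·Na + glucose/18 + BUN/2.8
= 2·139 + 129/18 + 84/2.8
= 278 + 7.17 + 30
= 315.17 mOsm/kg

315.2 mOsm/kg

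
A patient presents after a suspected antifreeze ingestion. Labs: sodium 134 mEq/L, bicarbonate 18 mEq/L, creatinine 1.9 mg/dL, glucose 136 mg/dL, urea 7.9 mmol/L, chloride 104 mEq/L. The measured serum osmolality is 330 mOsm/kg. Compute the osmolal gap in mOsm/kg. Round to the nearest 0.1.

46.5 mOsm/kg

Calculated osmolality = 2·Na + glucose/18 + urea
= 2·134 + 136/18 + 7.9
= 268 + 7.56 + 7.90
= 283.46 mOsm/kg ≈ 283.5 mOsm/kg
Osmolar gap = measured − calculated = 330 − 283.5 = 46.5 mOsm/kg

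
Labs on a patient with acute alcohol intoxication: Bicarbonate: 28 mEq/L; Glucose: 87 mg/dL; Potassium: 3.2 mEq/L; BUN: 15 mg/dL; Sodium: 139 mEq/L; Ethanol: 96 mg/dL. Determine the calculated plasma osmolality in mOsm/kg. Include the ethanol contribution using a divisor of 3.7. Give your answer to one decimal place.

314.1 mOsm/kg

Calculated osmolality = 2·Na + glucose/18 + BUN/2.8 + ethanol/3.7
= 2·139 + 87/18 + 15/2.8 + 96/3.7
= 278 + 4.83 + 5.36 + 25.95
= 314.14 mOsm/kg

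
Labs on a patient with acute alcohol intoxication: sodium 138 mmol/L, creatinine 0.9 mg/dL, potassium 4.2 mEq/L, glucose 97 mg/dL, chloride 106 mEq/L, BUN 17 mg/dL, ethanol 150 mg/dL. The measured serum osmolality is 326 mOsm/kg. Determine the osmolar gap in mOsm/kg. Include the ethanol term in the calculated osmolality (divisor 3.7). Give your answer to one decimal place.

Calculated osmolality = 2·Na + glucose/18 + BUN/2.8 + ethanol/3.7
= 2·138 + 97/18 + 17/2.8 + 150/3.7
= 276 + 5.39 + 6.07 + 40.54
= 328 mOsm/kg ≈ 328.0 mOsm/kg
Osmolar gap = measured − calculated = 326 − 328.0 = -2.0 mOsm/kg

-2.0 mOsm/kg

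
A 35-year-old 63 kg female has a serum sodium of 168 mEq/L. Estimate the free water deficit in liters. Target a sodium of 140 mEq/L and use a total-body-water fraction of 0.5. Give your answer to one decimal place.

6.3 L

TBW = 0.5 · 63 = 31.5 L
Free water deficit = TBW · (Na/140 − 1)
= 31.5 · (168/140 − 1)
= 31.5 · 0.2
= 6.3 L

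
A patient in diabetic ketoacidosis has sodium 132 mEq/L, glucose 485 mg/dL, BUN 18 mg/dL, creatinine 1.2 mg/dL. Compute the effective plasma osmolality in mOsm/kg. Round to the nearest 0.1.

290.9 mOsm/kg

Effective osmolality excludes urea (freely permeant across cell membranes):
2·Na + glucose/18
= 2·132 + 485/18
= 264 + 26.94
= 290.94 mOsm/kg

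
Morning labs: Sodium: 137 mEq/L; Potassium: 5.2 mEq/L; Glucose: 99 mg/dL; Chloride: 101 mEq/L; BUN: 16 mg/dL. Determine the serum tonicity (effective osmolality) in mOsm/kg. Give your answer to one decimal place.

Effective osmolality excludes urea (freely permeant across cell membranes):
2·Na + glucose/18
= 2·137 + 99/18
= 274 + 5.5
= 279.5 mOsm/kg

279.5 mOsm/kg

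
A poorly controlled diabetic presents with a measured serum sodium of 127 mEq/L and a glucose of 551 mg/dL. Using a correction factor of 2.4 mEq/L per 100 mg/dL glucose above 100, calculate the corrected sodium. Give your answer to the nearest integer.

138 mEq/L

Corrected Na = measured Na + 2.4 · (glucose − 100)/100
= 127 + 2.4 · (551 − 100)/100
= 127 + 10.8
= 137.8 mEq/L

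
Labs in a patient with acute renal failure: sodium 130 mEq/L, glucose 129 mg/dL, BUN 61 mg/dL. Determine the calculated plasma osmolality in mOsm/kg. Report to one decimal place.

289.0 mOsm/kg

Calculated osmolality = 2·Na + glucose/18 + BUN/2.8
= 2·130 + 129/18 + 61/2.8
= 260 + 7.17 + 21.79
= 288.96 mOsm/kg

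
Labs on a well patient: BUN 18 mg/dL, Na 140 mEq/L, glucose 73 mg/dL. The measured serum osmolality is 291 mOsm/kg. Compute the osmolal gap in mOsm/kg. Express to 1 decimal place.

0.5 mOsm/kg

Calculated osmolality = 2·Na + glucose/18 + BUN/2.8
= 2·140 + 73/18 + 18/2.8
= 280 + 4.06 + 6.43
= 290.49 mOsm/kg ≈ 290.5 mOsm/kg
Osmolar gap = measured − calculated = 291 − 290.5 = 0.5 mOsm/kg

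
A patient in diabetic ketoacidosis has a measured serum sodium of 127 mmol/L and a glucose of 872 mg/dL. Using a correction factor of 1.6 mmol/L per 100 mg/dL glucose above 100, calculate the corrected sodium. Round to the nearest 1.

139 mmol/L

Corrected Na = measured Na + 1.6 · (glucose − 100)/100
= 127 + 1.6 · (872 − 100)/100
= 127 + 12.4
= 139.4 mmol/L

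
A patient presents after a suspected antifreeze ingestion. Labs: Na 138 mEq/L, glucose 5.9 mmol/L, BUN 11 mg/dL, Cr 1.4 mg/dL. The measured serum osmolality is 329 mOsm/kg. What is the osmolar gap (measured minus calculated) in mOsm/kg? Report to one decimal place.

Calculated osmolality = 2·Na + glucose + BUN/2.8
= 2·138 + 5.9 + 11/2.8
= 276 + 5.90 + 3.93
= 285.83 mOsm/kg ≈ 285.8 mOsm/kg
Osmolar gap = measured − calculated = 329 − 285.8 = 43.2 mOsm/kg

43.2 mOsm/kg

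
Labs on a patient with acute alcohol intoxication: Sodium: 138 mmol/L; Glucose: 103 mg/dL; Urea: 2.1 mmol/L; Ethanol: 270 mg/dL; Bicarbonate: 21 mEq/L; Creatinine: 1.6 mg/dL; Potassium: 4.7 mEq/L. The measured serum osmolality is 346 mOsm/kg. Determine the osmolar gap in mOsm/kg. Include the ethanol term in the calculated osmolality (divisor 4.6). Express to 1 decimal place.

3.5 mOsm/kg

Calculated osmolality = 2·Na + glucose/18 + urea + ethanol/4.6
= 2·138 + 103/18 + 2.1 + 270/4.6
= 276 + 5.72 + 2.10 + 58.70
= 342.52 mOsm/kg ≈ 342.5 mOsm/kg
Osmolar gap = measured − calculated = 346 − 342.5 = 3.5 mOsm/kg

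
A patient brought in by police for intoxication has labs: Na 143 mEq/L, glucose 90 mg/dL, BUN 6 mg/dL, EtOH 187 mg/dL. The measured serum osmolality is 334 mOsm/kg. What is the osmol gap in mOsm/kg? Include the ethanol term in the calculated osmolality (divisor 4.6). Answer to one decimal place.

Calculated osmolality = 2·Na + glucose/18 + BUN/2.8 + ethanol/4.6
= 2·143 + 90/18 + 6/2.8 + 187/4.6
= 286 + 5 + 2.14 + 40.65
= 333.79 mOsm/kg ≈ 333.8 mOsm/kg
Osmolar gap = measured − calculated = 334 − 333.8 = 0.2 mOsm/kg

0.2 mOsm/kg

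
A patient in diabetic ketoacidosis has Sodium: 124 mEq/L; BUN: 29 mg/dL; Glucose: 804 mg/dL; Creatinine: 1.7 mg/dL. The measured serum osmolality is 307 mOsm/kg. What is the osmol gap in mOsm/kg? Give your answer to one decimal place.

4.0 mOsm/kg

Calculated osmolality = 2·Na + glucose/18 + BUN/2.8
= 2·124 + 804/18 + 29/2.8
= 248 + 44.67 + 10.36
= 303.03 mOsm/kg ≈ 303.0 mOsm/kg
Osmolar gap = measured − calculated = 307 − 303.0 = 4.0 mOsm/kg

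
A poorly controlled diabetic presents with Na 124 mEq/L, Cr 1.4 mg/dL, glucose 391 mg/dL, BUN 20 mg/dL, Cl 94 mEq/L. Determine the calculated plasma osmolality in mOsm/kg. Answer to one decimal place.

Calculated osmolality = 2·Na + glucose/18 + BUN/2.8
= 2·124 + 391/18 + 20/2.8
= 248 + 21.72 + 7.14
= 276.86 mOsm/kg

276.9 mOsm/kg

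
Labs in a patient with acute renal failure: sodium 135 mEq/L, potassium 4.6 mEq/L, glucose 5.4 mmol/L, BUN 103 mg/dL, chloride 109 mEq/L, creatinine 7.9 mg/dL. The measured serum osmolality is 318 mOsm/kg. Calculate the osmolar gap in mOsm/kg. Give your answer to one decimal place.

5.8 mOsm/kg

Calculated osmolality = 2·Na + glucose + BUN/2.8
= 2·135 + 5.4 + 103/2.8
= 270 + 5.40 + 36.79
= 312.19 mOsm/kg ≈ 312.2 mOsm/kg
Osmolar gap = measured − calculated = 318 − 312.2 = 5.8 mOsm/kg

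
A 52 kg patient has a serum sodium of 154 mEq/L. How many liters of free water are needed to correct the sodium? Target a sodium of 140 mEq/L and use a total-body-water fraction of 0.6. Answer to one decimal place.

TBW = 0.6 · 52 = 31.2 L
Free water deficit = TBW · (Na/140 − 1)
= 31.2 · (154/140 − 1)
= 31.2 · 0.1
= 3.12 L

3.1 L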